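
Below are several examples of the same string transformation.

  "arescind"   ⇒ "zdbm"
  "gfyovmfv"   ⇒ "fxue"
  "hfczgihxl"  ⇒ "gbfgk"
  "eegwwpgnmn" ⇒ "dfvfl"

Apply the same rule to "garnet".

Rule — shift every letter 1 place backward in the alphabet (wrapping around), then keep every other character starting from the first (positions 1st, 3rd, 5th, ...).
Starting from "garnet": after the first operation, "fzqmds"; after the second, "fqd".

fqd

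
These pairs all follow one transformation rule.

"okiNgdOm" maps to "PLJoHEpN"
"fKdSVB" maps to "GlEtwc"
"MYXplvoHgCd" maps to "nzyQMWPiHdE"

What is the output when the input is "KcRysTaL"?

In each case the input is transformed by: shift every letter 1 place forward in the alphabet (wrapping around), then flip the case of every letter.
For "KcRysTaL", step one produces "LdSztUbM"; step two turns that into "lDsZTuBm".

lDsZTuBm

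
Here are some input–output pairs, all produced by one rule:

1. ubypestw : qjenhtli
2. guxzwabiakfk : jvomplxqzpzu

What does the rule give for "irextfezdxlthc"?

gxmtuiotmsiarw

The transformation: shift every letter 11 places backward in the alphabet (wrapping around), then swap each adjacent pair of characters (1↔2, 3↔4, ...).
So "irextfezdxlthc" becomes "gxmtuiotmsiarw".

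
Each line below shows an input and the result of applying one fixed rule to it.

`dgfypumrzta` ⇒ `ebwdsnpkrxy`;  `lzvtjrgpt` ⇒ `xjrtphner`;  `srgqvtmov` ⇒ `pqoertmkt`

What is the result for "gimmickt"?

gekkagri

What's happening: swap each adjacent pair of characters (1↔2, 3↔4, ...), then shift every letter 2 places backward in the alphabet (wrapping around).
"gimmickt" → "igmmcitk" → "gekkagri".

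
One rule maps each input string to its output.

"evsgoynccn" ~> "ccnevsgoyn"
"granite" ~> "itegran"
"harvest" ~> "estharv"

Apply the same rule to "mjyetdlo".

In each case the input is transformed by: move the last 3 characters to the front (rotate right by 3).
On "mjyetdlo" that produces "dlomjyet".

dlomjyet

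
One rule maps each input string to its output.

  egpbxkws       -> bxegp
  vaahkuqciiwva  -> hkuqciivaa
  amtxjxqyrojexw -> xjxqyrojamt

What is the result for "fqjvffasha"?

vffafqj

The rule is to delete the last 3 characters, then move the first 3 characters to the end (rotate left by 3).
Applying both steps to "fqjvffasha": "fqjvffa", then "vffafqj".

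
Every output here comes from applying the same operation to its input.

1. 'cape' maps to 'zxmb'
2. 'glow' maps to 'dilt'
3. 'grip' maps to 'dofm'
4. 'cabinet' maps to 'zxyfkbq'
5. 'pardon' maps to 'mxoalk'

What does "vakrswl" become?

sxhopti

The pattern: shift every letter 3 places backward in the alphabet (wrapping around).
Applying that to "vakrswl" gives "sxhopti".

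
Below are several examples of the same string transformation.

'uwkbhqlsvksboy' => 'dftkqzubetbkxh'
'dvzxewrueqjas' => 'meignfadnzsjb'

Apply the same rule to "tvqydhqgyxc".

cezhmqzphgl

Each output is the input with this applied: shift every letter 9 places forward in the alphabet (wrapping around).
"tvqydhqgyxc" → "cezhmqzphgl".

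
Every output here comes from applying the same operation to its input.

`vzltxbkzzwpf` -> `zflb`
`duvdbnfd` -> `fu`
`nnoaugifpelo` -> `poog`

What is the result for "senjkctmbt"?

What's happening: swap the front and back halves of the string, then keep one character in every 3, starting at position 3 (positions 3rd, 6th, 9th, ...).
For "senjkctmbt", step one produces "ctmbtsenjk"; step two turns that into "msj".

msj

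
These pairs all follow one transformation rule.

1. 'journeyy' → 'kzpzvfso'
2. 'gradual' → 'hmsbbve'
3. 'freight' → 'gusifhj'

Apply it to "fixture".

gfjsyvu

The transformation: take characters alternately from the front and the back (1st, last, 2nd, 2nd-last, ...), then shift every letter 1 place forward in the alphabet (wrapping around).
For "fixture" the result is "gfjsyvu".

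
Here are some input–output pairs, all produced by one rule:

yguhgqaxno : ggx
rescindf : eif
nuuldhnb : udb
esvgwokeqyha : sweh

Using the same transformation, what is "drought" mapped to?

rg

Each output is the input with this applied: keep one character in every 3, starting at position 2 (positions 2nd, 5th, 8th, ...).
So "drought" becomes "rg".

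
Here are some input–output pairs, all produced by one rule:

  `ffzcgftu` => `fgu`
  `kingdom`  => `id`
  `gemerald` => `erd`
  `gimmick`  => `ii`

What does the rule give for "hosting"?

The pattern: keep one character in every 3, starting at position 2 (positions 2nd, 5th, 8th, ...).
"hosting" → "oi".

oi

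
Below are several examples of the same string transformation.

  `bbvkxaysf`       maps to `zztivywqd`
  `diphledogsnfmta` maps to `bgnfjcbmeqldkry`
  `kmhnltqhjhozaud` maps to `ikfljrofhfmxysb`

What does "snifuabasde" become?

qlgdsyzyqbc

Rule — shift every letter 2 places backward in the alphabet (wrapping around).
For "snifuabasde" the result is "qlgdsyzyqbc".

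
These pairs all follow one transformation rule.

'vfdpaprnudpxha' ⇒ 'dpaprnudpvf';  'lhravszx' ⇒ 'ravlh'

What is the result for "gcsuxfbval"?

What's happening: delete the last 3 characters, then move the first 2 characters to the end (rotate left by 2).
Applying both steps to "gcsuxfbval": "gcsuxfb", then "suxfbgc".

suxfbgc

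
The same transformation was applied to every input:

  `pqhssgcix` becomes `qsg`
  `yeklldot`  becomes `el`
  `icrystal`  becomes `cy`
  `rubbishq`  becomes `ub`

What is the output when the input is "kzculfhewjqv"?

Each output is the input with this applied: delete the last 3 characters, then keep every other character starting from the second (positions 2nd, 4th, 6th, ...).
Starting from "kzculfhewjqv": after the first operation, "kzculfhew"; after the second, "zufe".
(Check on "yeklldot": → "yekll" → "el" ✓)

zufe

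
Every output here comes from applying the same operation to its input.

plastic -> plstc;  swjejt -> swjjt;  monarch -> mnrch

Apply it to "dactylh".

In each case the input is transformed by: remove every vowel.
"dactylh" → "dctylh".

dctylh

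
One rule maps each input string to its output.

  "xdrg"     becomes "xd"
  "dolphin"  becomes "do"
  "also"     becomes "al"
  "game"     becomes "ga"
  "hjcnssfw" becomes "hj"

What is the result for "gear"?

The rule is to keep only the first 2 characters.
So "gear" becomes "ge".

ge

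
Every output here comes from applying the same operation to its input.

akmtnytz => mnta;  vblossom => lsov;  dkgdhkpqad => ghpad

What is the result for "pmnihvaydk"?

nhadp

The rule is to move the first character to the end, then keep every other character starting from the second (positions 2nd, 4th, 6th, ...).
Applying that to "pmnihvaydk" gives "nhadp".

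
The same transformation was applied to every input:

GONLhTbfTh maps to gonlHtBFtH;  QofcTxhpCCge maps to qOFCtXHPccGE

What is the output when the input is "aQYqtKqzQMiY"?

AqyQTkQZqmIy

The rule is to flip the case of every letter.
So "aQYqtKqzQMiY" becomes "AqyQTkQZqmIy".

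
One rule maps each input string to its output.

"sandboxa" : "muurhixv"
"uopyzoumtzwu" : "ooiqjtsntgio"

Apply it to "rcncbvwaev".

lpwyhuwqvp

The rule is to shift every letter 6 places backward in the alphabet (wrapping around), then take characters alternately from the front and the back (1st, last, 2nd, 2nd-last, ...).
For "rcncbvwaev", step one produces "lwhwvpquyp"; step two turns that into "lpwyhuwqvp".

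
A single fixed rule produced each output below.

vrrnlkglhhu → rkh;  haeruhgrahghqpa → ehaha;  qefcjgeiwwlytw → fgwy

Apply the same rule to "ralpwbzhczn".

In each case the input is transformed by: keep one character in every 3, starting at position 3 (positions 3rd, 6th, 9th, ...).
"ralpwbzhczn" → "lbc".

lbc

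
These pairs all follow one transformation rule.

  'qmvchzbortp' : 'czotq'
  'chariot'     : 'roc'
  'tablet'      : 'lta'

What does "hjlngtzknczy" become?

The rule is to move the first 2 characters to the end (rotate left by 2), then keep every other character starting from the second (positions 2nd, 4th, 6th, ...).
"hjlngtzknczy" → "lngtzknczyhj" → "ntkcyj".
(Check on "qmvchzbortp": → "vchzbortpqm" → "czotq" ✓)

ntkcyj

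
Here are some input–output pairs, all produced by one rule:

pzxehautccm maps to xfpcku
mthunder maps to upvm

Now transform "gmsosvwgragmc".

oaaezok

The pattern: shift every letter 8 places forward in the alphabet (wrapping around), then keep every other character starting from the first (positions 1st, 3rd, 5th, ...).
Working it through for "gmsosvwgragmc": intermediate "ouawadeoziouk", final "oaaezok".
(Check on "mthunder": → "ubpcvlmz" → "upvm" ✓)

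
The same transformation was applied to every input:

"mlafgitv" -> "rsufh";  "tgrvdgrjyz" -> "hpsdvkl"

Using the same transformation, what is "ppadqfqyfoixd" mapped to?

pcrckraujp

The pattern: shift every letter 12 places forward in the alphabet (wrapping around), then delete the first 3 characters.
Applying both steps to "ppadqfqyfoixd": "bbmpcrckraujp", then "pcrckraujp".
(Check on "mlafgitv": → "yxmrsufh" → "rsufh" ✓)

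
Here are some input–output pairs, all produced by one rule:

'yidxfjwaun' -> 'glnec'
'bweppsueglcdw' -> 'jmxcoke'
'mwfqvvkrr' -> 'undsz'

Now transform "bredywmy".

jmgu

The transformation: shift every letter 8 places forward in the alphabet (wrapping around), then keep every other character starting from the first (positions 1st, 3rd, 5th, ...).
On "bredywmy": the first step gives "jzmlgeug", and the second then gives "jmgu".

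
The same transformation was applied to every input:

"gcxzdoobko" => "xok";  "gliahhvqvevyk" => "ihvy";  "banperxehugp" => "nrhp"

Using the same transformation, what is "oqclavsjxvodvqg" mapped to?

cvxdg

Each output is the input with this applied: keep one character in every 3, starting at position 3 (positions 3rd, 6th, 9th, ...).
So "oqclavsjxvodvqg" becomes "cvxdg".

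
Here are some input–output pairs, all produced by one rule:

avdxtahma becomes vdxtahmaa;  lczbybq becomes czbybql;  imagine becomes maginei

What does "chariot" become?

Looking at the pairs, the operation is to move the first character to the end.
Applying that to "chariot" gives "hariotc".

hariotc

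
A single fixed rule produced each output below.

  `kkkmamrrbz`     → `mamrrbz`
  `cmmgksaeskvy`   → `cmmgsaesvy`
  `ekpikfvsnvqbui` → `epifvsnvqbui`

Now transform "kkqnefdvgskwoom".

Looking at the pairs, the operation is to remove every "k".
For "kkqnefdvgskwoom" the result is "qnefdvgswoom".

qnefdvgswoom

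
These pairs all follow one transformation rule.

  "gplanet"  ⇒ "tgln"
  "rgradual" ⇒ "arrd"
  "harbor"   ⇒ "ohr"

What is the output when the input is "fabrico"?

ofbi

Looking at the pairs, the operation is to keep every other character starting from the first (positions 1st, 3rd, 5th, ...), then move the last character to the front.
Applying that to "fabrico" gives "ofbi".
(Check on "gplanet": → "glnt" → "tgln" ✓)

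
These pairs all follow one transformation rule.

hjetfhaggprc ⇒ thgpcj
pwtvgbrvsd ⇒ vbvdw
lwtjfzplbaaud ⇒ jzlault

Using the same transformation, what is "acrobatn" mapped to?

In each case the input is transformed by: move the first 3 characters to the end (rotate left by 3), then keep every other character starting from the first (positions 1st, 3rd, 5th, ...).
On "acrobatn": the first step gives "obatnacr", and the second then gives "oanc".
(Check on "hjetfhaggprc": → "tfhaggprchje" → "thgpcj" ✓)

oanc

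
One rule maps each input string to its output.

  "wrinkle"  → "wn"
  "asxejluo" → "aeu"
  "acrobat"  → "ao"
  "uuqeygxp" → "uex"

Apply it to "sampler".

sp

In each case the input is transformed by: move the last character to the front, then keep one character in every 3, starting at position 2 (positions 2nd, 5th, 8th, ...).
For "sampler", step one produces "rsample"; step two turns that into "sp".
(Check on "acrobat": → "tacroba" → "ao" ✓)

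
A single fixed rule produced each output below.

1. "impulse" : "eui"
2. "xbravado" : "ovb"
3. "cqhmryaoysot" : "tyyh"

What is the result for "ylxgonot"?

Looking at the pairs, the operation is to reverse the string, then keep one character in every 3, starting at position 1 (positions 1st, 4th, 7th, ...).
On "ylxgonot": the first step gives "tonogxly", and the second then gives "tol".

tol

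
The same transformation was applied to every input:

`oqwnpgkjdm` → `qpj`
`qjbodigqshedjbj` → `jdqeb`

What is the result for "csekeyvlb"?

Rule — keep one character in every 3, starting at position 2 (positions 2nd, 5th, 8th, ...).
On "csekeyvlb" that produces "sel".

sel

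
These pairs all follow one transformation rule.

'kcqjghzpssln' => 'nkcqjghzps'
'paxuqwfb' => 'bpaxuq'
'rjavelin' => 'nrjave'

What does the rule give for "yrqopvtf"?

In each case the input is transformed by: move the last 3 characters to the front (rotate right by 3), then delete the first 2 characters.
For "yrqopvtf" the result is "fyrqop".

fyrqop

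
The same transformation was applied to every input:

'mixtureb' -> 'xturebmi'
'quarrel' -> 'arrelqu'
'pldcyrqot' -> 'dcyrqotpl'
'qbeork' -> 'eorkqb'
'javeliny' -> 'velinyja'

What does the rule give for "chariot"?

What's happening: move the first 2 characters to the end (rotate left by 2).
So "chariot" becomes "ariotch".

ariotch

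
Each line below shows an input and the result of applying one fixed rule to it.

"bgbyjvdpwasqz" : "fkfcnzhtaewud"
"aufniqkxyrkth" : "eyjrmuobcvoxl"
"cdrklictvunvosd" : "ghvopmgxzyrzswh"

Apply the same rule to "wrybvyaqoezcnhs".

avcfzceusidgrlw

The pattern: shift every letter 4 places forward in the alphabet (wrapping around).
"wrybvyaqoezcnhs" → "avcfzceusidgrlw".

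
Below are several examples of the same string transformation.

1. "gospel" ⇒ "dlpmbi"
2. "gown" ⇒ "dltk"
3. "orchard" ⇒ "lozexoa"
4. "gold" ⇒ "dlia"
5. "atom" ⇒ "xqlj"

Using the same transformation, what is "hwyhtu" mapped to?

The transformation: shift every letter 3 places backward in the alphabet (wrapping around).
"hwyhtu" → "etveqr".

etveqr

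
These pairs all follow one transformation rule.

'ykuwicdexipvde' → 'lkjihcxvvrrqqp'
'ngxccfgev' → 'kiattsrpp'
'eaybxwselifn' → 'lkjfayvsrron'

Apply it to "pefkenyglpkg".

Looking at the pairs, the operation is to sort the characters into reverse alphabetical order, then shift every letter 13 places forward in the alphabet (wrapping around) — i.e. ROT13.
On "pefkenyglpkg": the first step gives "yppnlkkggfee", and the second then gives "lccayxxttsrr".

lccayxxttsrr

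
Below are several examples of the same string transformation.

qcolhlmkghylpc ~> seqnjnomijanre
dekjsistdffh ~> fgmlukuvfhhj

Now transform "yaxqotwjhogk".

aczsqvyljqim

The transformation: shift every letter 2 places forward in the alphabet (wrapping around).
"yaxqotwjhogk" → "aczsqvyljqim".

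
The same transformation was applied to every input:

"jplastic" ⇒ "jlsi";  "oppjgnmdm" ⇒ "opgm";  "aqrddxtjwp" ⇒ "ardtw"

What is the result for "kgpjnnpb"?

Each output is the input with this applied: delete the last character, then keep every other character starting from the first (positions 1st, 3rd, 5th, ...).
"kgpjnnpb" → "kpnp".
(Check on "aqrddxtjwp": → "aqrddxtjw" → "ardtw" ✓)

kpnp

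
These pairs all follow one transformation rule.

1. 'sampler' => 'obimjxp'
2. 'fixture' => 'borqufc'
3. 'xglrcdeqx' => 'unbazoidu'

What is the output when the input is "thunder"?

Each output is the input with this applied: reverse the string, then shift every letter 3 places backward in the alphabet (wrapping around).
For "thunder", step one produces "rednuht"; step two turns that into "obakreq".

obakreq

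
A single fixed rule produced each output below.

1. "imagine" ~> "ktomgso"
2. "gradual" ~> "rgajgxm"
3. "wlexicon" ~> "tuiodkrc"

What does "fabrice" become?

Looking at the pairs, the operation is to reverse the string, then shift every letter 6 places forward in the alphabet (wrapping around).
For "fabrice" the result is "kioxhgl".

kioxhgl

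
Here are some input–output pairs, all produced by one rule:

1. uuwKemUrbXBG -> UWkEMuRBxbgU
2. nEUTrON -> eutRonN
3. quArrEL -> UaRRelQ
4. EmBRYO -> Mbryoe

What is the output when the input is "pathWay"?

What's happening: move the first character to the end, then flip the case of every letter.
For "pathWay", step one produces "athWayp"; step two turns that into "ATHwAYP".

ATHwAYP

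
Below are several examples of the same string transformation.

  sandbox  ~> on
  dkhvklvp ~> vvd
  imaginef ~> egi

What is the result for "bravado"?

da

Rule — reverse the string, then keep one character in every 3, starting at position 2 (positions 2nd, 5th, 8th, ...).
"bravado" → "odavarb" → "da".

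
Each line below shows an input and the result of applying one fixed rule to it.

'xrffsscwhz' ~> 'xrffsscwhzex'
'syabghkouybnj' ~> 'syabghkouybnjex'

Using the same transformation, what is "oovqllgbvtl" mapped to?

oovqllgbvtlex

The pattern: append "ex".
For "oovqllgbvtl" the result is "oovqllgbvtlex".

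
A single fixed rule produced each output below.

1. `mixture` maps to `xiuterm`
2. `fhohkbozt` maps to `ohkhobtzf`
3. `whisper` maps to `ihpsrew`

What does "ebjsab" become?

What's happening: move the first character to the end, then swap each adjacent pair of characters (1↔2, 3↔4, ...).
Applying both steps to "ebjsab": "bjsabe", then "jbaseb".

jbaseb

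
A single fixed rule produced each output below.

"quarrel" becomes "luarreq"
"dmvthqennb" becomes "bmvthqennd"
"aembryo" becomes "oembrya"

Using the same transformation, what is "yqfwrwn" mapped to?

The transformation: swap the first and last characters.
Doing the same to "yqfwrwn": "nqfwrwy".

nqfwrwy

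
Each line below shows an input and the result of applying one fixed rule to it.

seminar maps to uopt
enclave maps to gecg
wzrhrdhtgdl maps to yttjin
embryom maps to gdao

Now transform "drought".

The pattern: keep every other character starting from the first (positions 1st, 3rd, 5th, ...), then shift every letter 2 places forward in the alphabet (wrapping around).
On "drought": the first step gives "dogt", and the second then gives "fqiv".

fqiv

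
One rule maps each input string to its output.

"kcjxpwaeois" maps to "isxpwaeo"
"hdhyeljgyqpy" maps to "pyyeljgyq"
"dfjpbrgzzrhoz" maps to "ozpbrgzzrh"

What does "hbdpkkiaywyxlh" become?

lhpkkiaywyx

The pattern: delete the first 3 characters, then move the last 2 characters to the front (rotate right by 2).
Starting from "hbdpkkiaywyxlh": after the first operation, "pkkiaywyxlh"; after the second, "lhpkkiaywyx".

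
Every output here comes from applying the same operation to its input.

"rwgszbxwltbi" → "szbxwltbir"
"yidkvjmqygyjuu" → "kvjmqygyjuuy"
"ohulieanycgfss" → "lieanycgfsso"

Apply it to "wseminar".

minarw

Looking at the pairs, the operation is to move the first character to the end, then delete the first 2 characters.
Working it through for "wseminar": intermediate "seminarw", final "minarw".
(Check on "ohulieanycgfss": → "hulieanycgfsso" → "lieanycgfsso" ✓)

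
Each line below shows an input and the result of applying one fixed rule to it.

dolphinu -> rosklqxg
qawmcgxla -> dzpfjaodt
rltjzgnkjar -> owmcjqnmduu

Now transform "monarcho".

rqdufkrp

Rule — move the first character to the end, then shift every letter 3 places forward in the alphabet (wrapping around).
Working it through for "monarcho": intermediate "onarchom", final "rqdufkrp".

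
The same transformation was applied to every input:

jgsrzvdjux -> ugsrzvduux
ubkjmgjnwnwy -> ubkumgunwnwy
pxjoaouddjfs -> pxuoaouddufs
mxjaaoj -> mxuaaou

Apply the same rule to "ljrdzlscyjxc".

Looking at the pairs, the operation is to replace every "j" with "u".
For "ljrdzlscyjxc" the result is "lurdzlscyuxc".

lurdzlscyuxc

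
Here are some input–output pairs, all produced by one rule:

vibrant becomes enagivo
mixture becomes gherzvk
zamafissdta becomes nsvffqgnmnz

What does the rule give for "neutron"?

gebaarh

Each output is the input with this applied: move the first 3 characters to the end (rotate left by 3), then shift every letter 13 places forward in the alphabet (wrapping around) — i.e. ROT13.
"neutron" → "tronneu" → "gebaarh".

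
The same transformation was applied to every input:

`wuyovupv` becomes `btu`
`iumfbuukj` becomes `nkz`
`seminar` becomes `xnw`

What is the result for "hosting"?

myl

The rule is to keep one character in every 3, starting at position 1 (positions 1st, 4th, 7th, ...), then shift every letter 5 places forward in the alphabet (wrapping around).
For "hosting" the result is "myl".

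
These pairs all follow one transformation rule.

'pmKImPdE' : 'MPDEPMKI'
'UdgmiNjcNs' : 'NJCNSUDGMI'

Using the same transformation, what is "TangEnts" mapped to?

ENTSTANG

The pattern: swap the front and back halves of the string, then convert every letter to uppercase.
Starting from "TangEnts": after the first operation, "EntsTang"; after the second, "ENTSTANG".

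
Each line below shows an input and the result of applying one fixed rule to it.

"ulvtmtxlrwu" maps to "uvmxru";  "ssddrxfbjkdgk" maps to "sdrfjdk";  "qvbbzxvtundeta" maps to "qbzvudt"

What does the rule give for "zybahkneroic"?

The rule is to keep every other character starting from the first (positions 1st, 3rd, 5th, ...).
For "zybahkneroic" the result is "zbhnri".

zbhnri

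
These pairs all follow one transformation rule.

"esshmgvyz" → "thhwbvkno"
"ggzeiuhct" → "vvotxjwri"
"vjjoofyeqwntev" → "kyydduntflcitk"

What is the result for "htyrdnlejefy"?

The pattern: shift every letter 11 places backward in the alphabet (wrapping around).
So "htyrdnlejefy" becomes "wingscatytun".

wingscatytun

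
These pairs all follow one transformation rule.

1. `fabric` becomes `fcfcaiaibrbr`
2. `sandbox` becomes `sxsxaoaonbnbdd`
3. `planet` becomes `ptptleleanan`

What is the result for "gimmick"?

What's happening: double every character, then take characters alternately from the front and the back (1st, last, 2nd, 2nd-last, ...).
"gimmick" → "ggiimmmmiicckk" → "gkgkicicmimimm".

gkgkicicmimimm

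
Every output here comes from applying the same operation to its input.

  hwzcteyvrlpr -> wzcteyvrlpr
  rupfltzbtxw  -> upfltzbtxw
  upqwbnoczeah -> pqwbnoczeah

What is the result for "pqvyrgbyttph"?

qvyrgbyttph

The rule is to delete the first character.
Applying that to "pqvyrgbyttph" gives "qvyrgbyttph".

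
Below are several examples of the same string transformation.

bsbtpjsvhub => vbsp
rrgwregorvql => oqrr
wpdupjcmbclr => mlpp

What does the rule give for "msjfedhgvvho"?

The pattern: keep one character in every 3, starting at position 2 (positions 2nd, 5th, 8th, ...), then move the first 2 characters to the end (rotate left by 2).
On "msjfedhgvvho" that produces "ghse".

ghse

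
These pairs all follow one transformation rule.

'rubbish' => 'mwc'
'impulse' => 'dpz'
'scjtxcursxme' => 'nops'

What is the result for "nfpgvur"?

The transformation: shift every letter 5 places backward in the alphabet (wrapping around), then keep one character in every 3, starting at position 1 (positions 1st, 4th, 7th, ...).
For "nfpgvur", step one produces "iakbqpm"; step two turns that into "ibm".

ibm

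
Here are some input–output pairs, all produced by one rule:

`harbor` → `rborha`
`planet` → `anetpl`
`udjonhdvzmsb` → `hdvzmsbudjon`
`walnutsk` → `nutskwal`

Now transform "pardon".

rdonpa

The transformation: swap the front and back halves of the string, then move the last character to the front.
"pardon" → "donpar" → "rdonpa".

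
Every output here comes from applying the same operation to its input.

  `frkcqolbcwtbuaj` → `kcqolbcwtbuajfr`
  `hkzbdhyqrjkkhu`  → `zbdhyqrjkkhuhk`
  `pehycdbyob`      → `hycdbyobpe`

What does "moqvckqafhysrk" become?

qvckqafhysrkmo

Each output is the input with this applied: move the first 2 characters to the end (rotate left by 2).
So "moqvckqafhysrk" becomes "qvckqafhysrkmo".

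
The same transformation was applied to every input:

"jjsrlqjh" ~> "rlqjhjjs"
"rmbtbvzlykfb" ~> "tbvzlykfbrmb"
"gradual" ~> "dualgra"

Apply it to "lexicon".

The transformation: move the first 3 characters to the end (rotate left by 3).
"lexicon" → "iconlex".

iconlex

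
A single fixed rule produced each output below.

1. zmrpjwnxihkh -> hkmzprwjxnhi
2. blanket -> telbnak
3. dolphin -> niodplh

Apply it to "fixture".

The transformation: move the last 2 characters to the front (rotate right by 2), then swap each adjacent pair of characters (1↔2, 3↔4, ...).
Working it through for "fixture": intermediate "refixtu", final "eriftxu".

eriftxu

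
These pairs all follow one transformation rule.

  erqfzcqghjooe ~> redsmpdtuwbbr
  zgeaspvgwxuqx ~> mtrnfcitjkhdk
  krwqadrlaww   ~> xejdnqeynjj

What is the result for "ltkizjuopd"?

ygxvmwhbcq

The rule is to shift every letter 13 places forward in the alphabet (wrapping around) — i.e. ROT13.
Applying that to "ltkizjuopd" gives "ygxvmwhbcq".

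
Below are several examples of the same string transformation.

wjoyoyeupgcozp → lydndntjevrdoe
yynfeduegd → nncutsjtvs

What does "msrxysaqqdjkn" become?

bhgmnhpffsyzc

The rule is to shift every letter 11 places backward in the alphabet (wrapping around).
Doing the same to "msrxysaqqdjkn": "bhgmnhpffsyzc".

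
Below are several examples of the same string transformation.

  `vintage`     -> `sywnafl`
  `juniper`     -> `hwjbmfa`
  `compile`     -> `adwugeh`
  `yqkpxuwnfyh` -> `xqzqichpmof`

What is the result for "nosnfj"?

In each case the input is transformed by: move the last 3 characters to the front (rotate right by 3), then shift every letter 8 places backward in the alphabet (wrapping around).
Working it through for "nosnfj": intermediate "nfjnos", final "fxbfgk".

fxbfgk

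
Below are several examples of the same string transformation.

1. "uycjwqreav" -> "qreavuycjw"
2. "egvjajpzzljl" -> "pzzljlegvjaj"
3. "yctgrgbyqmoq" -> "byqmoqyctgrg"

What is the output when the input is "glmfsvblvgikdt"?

In each case the input is transformed by: swap the front and back halves of the string.
On "glmfsvblvgikdt" that produces "lvgikdtglmfsvb".

lvgikdtglmfsvb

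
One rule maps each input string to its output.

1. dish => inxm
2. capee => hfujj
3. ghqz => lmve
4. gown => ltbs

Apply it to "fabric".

What's happening: shift every letter 5 places forward in the alphabet (wrapping around).
For "fabric" the result is "kfgwnh".

kfgwnh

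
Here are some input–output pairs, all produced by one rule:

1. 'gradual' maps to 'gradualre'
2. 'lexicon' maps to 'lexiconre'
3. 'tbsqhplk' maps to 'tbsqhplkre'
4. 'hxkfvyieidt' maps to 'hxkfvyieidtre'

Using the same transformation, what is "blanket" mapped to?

blanketre

The rule is to append "re".
Applying that to "blanket" gives "blanketre".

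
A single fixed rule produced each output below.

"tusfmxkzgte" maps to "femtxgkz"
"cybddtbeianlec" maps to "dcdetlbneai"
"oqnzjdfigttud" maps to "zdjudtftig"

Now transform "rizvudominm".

vmundiom

The pattern: delete the first 3 characters, then take characters alternately from the front and the back (1st, last, 2nd, 2nd-last, ...).
For "rizvudominm", step one produces "vudominm"; step two turns that into "vmundiom".
(Check on "oqnzjdfigttud": → "zjdfigttud" → "zdjudtftig" ✓)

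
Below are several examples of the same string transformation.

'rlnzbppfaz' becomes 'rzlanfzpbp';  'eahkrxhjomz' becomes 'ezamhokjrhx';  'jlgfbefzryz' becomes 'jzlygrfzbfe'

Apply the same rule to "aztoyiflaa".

What's happening: take characters alternately from the front and the back (1st, last, 2nd, 2nd-last, ...).
On "aztoyiflaa" that produces "aazatlofyi".

aazatlofyi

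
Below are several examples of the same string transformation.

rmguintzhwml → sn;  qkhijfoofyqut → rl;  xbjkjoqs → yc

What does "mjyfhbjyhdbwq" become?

In each case the input is transformed by: shift every letter 1 place forward in the alphabet (wrapping around), then keep only the first 2 characters.
For "mjyfhbjyhdbwq", step one produces "nkzgickziecxr"; step two turns that into "nk".

nk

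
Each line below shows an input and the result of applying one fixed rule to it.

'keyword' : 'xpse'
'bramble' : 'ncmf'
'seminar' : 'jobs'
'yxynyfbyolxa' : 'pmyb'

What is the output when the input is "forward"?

In each case the input is transformed by: shift every letter 1 place forward in the alphabet (wrapping around), then keep only the last 4 characters.
For "forward", step one produces "gpsxbse"; step two turns that into "xbse".

xbse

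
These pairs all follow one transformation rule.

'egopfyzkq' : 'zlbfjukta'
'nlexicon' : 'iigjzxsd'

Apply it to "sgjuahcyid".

nybdetpxvc

The rule is to shift every letter 5 places backward in the alphabet (wrapping around), then take characters alternately from the front and the back (1st, last, 2nd, 2nd-last, ...).
Working it through for "sgjuahcyid": intermediate "nbepvcxtdy", final "nybdetpxvc".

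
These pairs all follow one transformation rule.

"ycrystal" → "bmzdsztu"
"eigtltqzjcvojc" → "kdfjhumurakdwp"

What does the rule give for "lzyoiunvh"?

Each output is the input with this applied: shift every letter 1 place forward in the alphabet (wrapping around), then move the last 2 characters to the front (rotate right by 2).
For "lzyoiunvh" the result is "wimazpjvo".

wimazpjvo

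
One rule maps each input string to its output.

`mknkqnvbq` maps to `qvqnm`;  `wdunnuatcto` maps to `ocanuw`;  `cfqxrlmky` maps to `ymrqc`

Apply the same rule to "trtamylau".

ulmtt

Rule — keep every other character starting from the first (positions 1st, 3rd, 5th, ...), then reverse the string.
Working it through for "trtamylau": intermediate "ttmlu", final "ulmtt".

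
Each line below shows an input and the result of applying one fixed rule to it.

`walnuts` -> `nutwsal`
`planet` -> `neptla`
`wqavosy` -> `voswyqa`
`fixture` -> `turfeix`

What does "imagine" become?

Each output is the input with this applied: swap the first and last characters, then move the first 3 characters to the end (rotate left by 3).
On "imagine" that produces "giniema".
(Check on "wqavosy": → "yqavosw" → "voswyqa" ✓)

giniema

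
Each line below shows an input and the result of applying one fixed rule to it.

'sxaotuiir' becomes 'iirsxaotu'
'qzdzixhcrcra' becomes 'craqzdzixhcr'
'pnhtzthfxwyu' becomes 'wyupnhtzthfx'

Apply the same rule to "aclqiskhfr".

The transformation: move the last 3 characters to the front (rotate right by 3).
"aclqiskhfr" → "hfraclqisk".

hfraclqisk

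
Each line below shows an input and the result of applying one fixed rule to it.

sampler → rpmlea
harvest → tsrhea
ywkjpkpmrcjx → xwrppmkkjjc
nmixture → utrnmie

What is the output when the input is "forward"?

rrofda

In each case the input is transformed by: sort the characters into reverse alphabetical order, then delete the first character.
For "forward", step one produces "wrrofda"; step two turns that into "rrofda".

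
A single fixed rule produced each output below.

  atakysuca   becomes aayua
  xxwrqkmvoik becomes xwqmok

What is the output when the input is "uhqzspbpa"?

uqsba

In each case the input is transformed by: keep every other character starting from the first (positions 1st, 3rd, 5th, ...).
So "uhqzspbpa" becomes "uqsba".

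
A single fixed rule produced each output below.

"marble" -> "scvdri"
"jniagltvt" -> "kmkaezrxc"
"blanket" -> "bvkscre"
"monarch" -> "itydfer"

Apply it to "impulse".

Rule — shift every letter 9 places backward in the alphabet (wrapping around), then move the last 3 characters to the front (rotate right by 3).
Starting from "impulse": after the first operation, "zdglcjv"; after the second, "cjvzdgl".

cjvzdgl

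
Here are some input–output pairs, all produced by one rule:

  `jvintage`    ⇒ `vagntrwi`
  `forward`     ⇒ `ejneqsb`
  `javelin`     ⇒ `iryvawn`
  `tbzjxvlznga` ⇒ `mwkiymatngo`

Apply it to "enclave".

The transformation: move the first 2 characters to the end (rotate left by 2), then shift every letter 13 places forward in the alphabet (wrapping around) — i.e. ROT13.
Applying both steps to "enclave": "claveen", then "pynirra".

pynirra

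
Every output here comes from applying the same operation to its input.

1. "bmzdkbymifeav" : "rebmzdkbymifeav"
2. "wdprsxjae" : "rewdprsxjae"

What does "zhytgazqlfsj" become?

rezhytgazqlfsj

In each case the input is transformed by: prepend "re".
Doing the same to "zhytgazqlfsj": "rezhytgazqlfsj".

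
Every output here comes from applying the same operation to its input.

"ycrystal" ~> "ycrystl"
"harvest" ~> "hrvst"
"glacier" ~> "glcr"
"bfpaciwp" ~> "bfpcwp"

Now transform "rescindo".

The transformation: remove every vowel.
On "rescindo" that produces "rscnd".

rscnd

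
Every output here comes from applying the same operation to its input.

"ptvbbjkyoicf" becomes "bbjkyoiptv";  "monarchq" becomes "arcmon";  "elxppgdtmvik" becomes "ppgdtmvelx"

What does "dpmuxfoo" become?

The transformation: delete the last 2 characters, then move the first 3 characters to the end (rotate left by 3).
"dpmuxfoo" → "uxfdpm".

uxfdpm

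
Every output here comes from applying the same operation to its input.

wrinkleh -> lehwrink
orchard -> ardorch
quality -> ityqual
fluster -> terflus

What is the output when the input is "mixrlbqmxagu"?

Each output is the input with this applied: move the last 3 characters to the front (rotate right by 3).
For "mixrlbqmxagu" the result is "agumixrlbqmx".

agumixrlbqmx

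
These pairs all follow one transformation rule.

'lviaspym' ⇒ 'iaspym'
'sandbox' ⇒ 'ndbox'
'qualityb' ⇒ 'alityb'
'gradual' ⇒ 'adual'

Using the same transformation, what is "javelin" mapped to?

Looking at the pairs, the operation is to delete the first 2 characters.
"javelin" → "velin".

velin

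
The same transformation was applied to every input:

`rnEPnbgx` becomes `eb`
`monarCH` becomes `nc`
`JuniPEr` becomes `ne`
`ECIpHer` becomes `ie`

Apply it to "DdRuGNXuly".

Rule — keep one character in every 3, starting at position 3 (positions 3rd, 6th, 9th, ...), then convert every letter to lowercase.
For "DdRuGNXuly", step one produces "RNl"; step two turns that into "rnl".

rnl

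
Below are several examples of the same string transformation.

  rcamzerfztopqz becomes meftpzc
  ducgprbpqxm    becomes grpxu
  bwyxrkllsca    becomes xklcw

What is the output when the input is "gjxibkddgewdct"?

ikdedtj

The rule is to keep every other character starting from the second (positions 2nd, 4th, 6th, ...), then move the first character to the end.
"gjxibkddgewdct" → "jikdedt" → "ikdedtj".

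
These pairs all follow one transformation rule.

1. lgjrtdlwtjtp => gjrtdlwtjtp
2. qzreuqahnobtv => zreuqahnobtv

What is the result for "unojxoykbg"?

nojxoykbg

The transformation: delete the first character.
For "unojxoykbg" the result is "nojxoykbg".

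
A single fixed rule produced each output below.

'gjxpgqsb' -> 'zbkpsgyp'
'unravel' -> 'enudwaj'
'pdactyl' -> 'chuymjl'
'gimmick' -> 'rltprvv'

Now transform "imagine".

The rule is to move the last 3 characters to the front (rotate right by 3), then shift every letter 9 places forward in the alphabet (wrapping around).
On "imagine": the first step gives "ineimag", and the second then gives "rwnrvjp".

rwnrvjp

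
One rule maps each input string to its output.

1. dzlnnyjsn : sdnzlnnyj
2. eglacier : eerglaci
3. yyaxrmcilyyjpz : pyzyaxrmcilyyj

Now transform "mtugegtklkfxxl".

xmltugegtklkfx

The pattern: swap the first and last characters, then move the last 2 characters to the front (rotate right by 2).
On "mtugegtklkfxxl": the first step gives "ltugegtklkfxxm", and the second then gives "xmltugegtklkfx".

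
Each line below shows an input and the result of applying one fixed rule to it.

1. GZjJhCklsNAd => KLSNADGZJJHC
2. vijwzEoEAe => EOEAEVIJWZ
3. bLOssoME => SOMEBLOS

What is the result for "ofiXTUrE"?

In each case the input is transformed by: swap the front and back halves of the string, then convert every letter to uppercase.
"ofiXTUrE" → "TUREOFIX".

TUREOFIX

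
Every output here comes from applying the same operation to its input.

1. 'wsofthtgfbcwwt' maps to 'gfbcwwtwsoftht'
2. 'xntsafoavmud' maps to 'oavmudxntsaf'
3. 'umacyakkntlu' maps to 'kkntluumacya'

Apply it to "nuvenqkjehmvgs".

jehmvgsnuvenqk

The pattern: swap the front and back halves of the string.
On "nuvenqkjehmvgs" that produces "jehmvgsnuvenqk".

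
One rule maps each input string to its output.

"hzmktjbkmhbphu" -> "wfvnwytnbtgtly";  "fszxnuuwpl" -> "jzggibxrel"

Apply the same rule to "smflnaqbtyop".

In each case the input is transformed by: shift every letter 12 places forward in the alphabet (wrapping around), then move the first 3 characters to the end (rotate left by 3).
Starting from "smflnaqbtyop": after the first operation, "eyrxzmcnfkab"; after the second, "xzmcnfkabeyr".
(Check on "fszxnuuwpl": → "reljzggibx" → "jzggibxrel" ✓)

xzmcnfkabeyr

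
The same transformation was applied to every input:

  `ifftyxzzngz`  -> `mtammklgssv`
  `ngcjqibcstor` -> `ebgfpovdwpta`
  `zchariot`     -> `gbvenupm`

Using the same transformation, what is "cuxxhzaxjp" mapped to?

What's happening: shift every letter 13 places forward in the alphabet (wrapping around) — i.e. ROT13, then reverse the string.
"cuxxhzaxjp" → "cwknmukkhp".

cwknmukkhp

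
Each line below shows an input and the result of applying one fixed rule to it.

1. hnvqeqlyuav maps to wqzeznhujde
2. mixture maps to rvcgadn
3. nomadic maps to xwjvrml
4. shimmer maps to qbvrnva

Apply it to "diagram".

The rule is to swap each adjacent pair of characters (1↔2, 3↔4, ...), then shift every letter 9 places forward in the alphabet (wrapping around).
For "diagram", step one produces "idgaarm"; step two turns that into "rmpjjav".

rmpjjav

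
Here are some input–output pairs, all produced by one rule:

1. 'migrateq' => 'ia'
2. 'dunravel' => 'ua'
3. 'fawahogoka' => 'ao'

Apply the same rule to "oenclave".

The rule is to keep one character in every 3, starting at position 2 (positions 2nd, 5th, 8th, ...), then keep only the vowels.
Starting from "oenclave": after the first operation, "ele"; after the second, "ee".
(Check on "fawahogoka": → "aho" → "ao" ✓)

ee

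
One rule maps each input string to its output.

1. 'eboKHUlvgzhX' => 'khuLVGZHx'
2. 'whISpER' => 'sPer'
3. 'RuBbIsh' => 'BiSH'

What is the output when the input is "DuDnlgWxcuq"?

NLGwXCUQ

The pattern: flip the case of every letter, then delete the first 3 characters.
For "DuDnlgWxcuq", step one produces "dUdNLGwXCUQ"; step two turns that into "NLGwXCUQ".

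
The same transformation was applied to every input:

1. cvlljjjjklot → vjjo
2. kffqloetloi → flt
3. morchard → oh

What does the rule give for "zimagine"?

ig

Looking at the pairs, the operation is to move the last character to the front, then keep one character in every 3, starting at position 3 (positions 3rd, 6th, 9th, ...).
For "zimagine", step one produces "ezimagin"; step two turns that into "ig".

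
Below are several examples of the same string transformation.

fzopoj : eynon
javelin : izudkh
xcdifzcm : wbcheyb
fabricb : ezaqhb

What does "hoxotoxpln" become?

gnwnsnwok

Rule — delete the last character, then shift every letter 1 place backward in the alphabet (wrapping around).
"hoxotoxpln" → "hoxotoxpl" → "gnwnsnwok".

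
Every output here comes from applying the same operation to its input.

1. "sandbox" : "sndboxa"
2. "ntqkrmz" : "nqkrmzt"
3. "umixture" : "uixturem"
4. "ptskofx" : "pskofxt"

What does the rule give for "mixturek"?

mxtureki

Rule — move the first character to the end, then swap the first and last characters.
For "mixturek", step one produces "ixturekm"; step two turns that into "mxtureki".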